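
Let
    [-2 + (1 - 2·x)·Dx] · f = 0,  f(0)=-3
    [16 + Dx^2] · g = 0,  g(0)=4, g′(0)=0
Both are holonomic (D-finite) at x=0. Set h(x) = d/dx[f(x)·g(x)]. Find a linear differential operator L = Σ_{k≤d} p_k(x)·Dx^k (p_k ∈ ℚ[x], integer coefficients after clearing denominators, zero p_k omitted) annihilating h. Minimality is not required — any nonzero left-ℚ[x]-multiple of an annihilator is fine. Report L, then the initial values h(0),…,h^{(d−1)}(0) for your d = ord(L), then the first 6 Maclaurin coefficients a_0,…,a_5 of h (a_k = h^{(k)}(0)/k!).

f: a_k = -3, -6, -12, -24, -48, -96, …
g: a_k = 4, 0, -32, 0, 128/3, 0, …
Product ⇒ symmetric product L₀, ord ≤ 2.
Derive L from L₀ (diff closure).
L = (8 - 64·x + 64·x^2) + (-4 + 8·x)·Dx + (1 - 4·x + 4·x^2)·Dx^2  (order 2).
h: a_k = -24, 96, 288, 256, 640, 9728/5, …
ICs: h(0) = -24, h′(0) = 96.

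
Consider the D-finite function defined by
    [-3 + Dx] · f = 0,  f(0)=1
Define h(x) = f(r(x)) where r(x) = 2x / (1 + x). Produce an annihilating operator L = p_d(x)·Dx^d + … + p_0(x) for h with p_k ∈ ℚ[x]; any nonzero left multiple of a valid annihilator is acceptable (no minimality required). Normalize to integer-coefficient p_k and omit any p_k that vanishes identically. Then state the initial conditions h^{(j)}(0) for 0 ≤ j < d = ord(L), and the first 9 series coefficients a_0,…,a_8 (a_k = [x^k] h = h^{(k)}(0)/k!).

f: a_k = 1, 3, 9/2, 9/2, 27/8, 81/40, 81/80, 243/560, 729/4480, …
h₀=f(r): pull back L_f along r ⇒ L₀.
L = -6 + (1 + 2·x + x^2)·Dx  (order 1).
h: a_k = 1, 6, 12, 6, -6, -6/5, 24/5, -114/35, -12/35, …
ICs: h(0) = 1.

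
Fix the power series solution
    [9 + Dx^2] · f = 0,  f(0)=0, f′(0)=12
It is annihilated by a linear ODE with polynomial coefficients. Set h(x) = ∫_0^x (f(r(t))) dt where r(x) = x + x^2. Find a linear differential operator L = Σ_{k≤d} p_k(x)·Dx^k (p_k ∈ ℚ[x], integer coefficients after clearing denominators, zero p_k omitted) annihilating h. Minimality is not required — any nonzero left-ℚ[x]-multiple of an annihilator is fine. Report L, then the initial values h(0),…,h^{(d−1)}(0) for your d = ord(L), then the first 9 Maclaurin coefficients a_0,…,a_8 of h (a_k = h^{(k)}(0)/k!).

L = (9 + 54·x + 108·x^2 + 72·x^3)·Dx - 2·Dx^2 + (1 + 2·x)·Dx^3  (order 3).
h: a_k = 0, 0, 6, 4, -9/2, -54/5, -153/20, 45/14, 11097/1120, …
ICs: h(0) = 0, h′(0) = 0, h′′(0) = 12.

f: a_k = 0, 12, 0, -18, 0, 81/10, 0, -243/140, 0, …
L₀ from L_f via x↦r, Dx↦r'^{-1}Dx.
∫: right-multiply L₀ by Dx.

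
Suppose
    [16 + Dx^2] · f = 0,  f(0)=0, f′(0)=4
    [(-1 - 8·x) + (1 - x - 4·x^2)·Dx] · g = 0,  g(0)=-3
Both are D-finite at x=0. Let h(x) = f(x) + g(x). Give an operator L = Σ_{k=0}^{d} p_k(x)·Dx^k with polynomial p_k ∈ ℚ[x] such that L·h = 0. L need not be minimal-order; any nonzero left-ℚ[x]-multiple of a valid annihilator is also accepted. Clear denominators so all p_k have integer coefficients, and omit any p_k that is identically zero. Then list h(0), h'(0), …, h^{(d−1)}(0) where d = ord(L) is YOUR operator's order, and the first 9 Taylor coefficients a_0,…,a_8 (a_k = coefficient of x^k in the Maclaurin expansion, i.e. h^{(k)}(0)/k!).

L = (-560 - 4608·x - 1664·x^2 - 6144·x^3 - 10240·x^4 - 16384·x^5) + (208 - 272·x - 896·x^2 + 1408·x^3 + 1536·x^4 - 6144·x^5 - 8192·x^6)·Dx + (-35 - 288·x - 104·x^2 - 384·x^3 - 640·x^4 - 1024·x^5)·Dx^2 + (13 - 17·x - 56·x^2 + 88·x^3 + 96·x^4 - 384·x^5 - 512·x^6)·Dx^3  (order 3).
h: a_k = -3, 1, -15, -113/3, -87, -2797/15, -543, -417769/315, -3495, …
ICs: h(0) = -3, h′(0) = 1, h′′(0) = -30.

f: a_k = 0, 4, 0, -32/3, 0, 128/15, 0, -1024/315, 0, …
g: a_k = -3, -3, -15, -27, -87, -195, -543, -1323, -3495, …
L₀ := lclm(L_f,L_g); ord L₀ ≤ 2+1.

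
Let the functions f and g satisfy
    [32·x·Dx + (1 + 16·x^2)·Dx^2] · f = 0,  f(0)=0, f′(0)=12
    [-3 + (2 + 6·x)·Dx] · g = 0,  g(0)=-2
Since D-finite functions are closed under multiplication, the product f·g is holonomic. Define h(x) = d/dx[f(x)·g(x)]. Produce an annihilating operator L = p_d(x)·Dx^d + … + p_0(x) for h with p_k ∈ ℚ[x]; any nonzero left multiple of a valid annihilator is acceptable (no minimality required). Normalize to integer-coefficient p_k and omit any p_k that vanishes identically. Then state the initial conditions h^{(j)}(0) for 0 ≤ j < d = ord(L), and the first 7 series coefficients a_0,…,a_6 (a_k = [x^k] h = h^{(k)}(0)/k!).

L = (303 + 5760·x - 7200·x^2 - 55296·x^3 - 20736·x^4) + (364 + 3780·x + 4992·x^2 - 64512·x^3 - 193536·x^4 - 82944·x^5)·Dx + (36 - 40·x - 828·x^2 - 4096·x^3 - 24192·x^4 - 55296·x^5 - 27648·x^6)·Dx^2  (order 2).
h: a_k = -24, -72, 465, 606, -103749/16, -857601/80, 68900757/640, …
ICs: h(0) = -24, h′(0) = -72.

f: a_k = 0, 12, 0, -64, 0, 3072/5, 0, …
g: a_k = -2, -3, 9/4, -27/8, 405/64, -1701/128, 15309/512, …
f·g: L₀ = L_f ⊗_s L_g, ord ≤ 2·1.
h₀' ⇒ L via d/dx closure of L₀.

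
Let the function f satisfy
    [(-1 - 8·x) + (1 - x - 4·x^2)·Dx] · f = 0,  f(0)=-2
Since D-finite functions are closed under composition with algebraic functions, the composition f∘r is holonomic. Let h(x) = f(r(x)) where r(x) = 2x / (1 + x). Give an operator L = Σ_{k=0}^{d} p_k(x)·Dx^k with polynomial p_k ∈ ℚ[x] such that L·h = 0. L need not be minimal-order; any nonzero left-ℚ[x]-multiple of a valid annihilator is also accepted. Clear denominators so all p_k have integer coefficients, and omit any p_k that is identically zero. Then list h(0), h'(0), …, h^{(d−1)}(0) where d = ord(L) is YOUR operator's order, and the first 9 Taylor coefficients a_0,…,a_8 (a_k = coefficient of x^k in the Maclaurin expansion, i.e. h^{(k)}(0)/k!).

f: a_k = -2, -2, -10, -18, -58, -130, -362, -882, -2330, …
L₀ from L_f via x↦r, Dx↦r'^{-1}Dx.
L = (2 + 34·x) + (-1 - x + 17·x^2 + 17·x^3)·Dx  (order 1).
h: a_k = -2, -4, -36, -68, -612, -1156, -10404, -19652, -176868, …
ICs: h(0) = -2.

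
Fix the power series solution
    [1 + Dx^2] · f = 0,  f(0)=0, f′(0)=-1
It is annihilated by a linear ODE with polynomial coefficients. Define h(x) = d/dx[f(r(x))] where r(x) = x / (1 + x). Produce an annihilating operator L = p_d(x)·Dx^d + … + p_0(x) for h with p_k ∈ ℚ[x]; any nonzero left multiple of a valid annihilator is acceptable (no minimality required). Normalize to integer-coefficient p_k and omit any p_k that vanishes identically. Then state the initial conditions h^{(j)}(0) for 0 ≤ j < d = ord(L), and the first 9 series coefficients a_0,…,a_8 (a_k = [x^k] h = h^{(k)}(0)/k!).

f: a_k = 0, -1, 0, 1/6, 0, -1/120, 0, 1/5040, 0, …
h₀=f(r): pull back L_f along r ⇒ L₀.
h₀' ⇒ L via d/dx closure of L₀.
L = (7 + 12·x + 6·x^2) + (6 + 18·x + 18·x^2 + 6·x^3)·Dx + (1 + 4·x + 6·x^2 + 4·x^3 + x^4)·Dx^2  (order 2).
h: a_k = -1, 2, -5/2, 2, -1/24, -15/4, 6931/720, -1591/90, 224179/8064, …
ICs: h(0) = -1, h′(0) = 2.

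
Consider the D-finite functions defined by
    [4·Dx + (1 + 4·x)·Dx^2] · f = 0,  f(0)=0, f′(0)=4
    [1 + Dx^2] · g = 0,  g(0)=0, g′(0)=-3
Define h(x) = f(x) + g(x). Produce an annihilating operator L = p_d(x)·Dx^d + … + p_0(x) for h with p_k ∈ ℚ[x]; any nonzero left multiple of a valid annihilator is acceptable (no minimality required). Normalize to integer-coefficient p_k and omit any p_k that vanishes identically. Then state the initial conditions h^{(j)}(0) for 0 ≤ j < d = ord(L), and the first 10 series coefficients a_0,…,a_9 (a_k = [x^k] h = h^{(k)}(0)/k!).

f: a_k = 0, 4, -8, 64/3, -64, 1024/5, -2048/3, 16384/7, -8192, 262144/9, …
g: a_k = 0, -3, 0, 1/2, 0, -1/40, 0, 1/1680, 0, -1/120960, …
Weyl lclm of L_f,L_g ⇒ L₀ (ord ≤ 4).
L = (388 + 32·x + 64·x^2)·Dx + (33 + 140·x + 48·x^2 + 64·x^3)·Dx^2 + (388 + 32·x + 64·x^2)·Dx^3 + (33 + 140·x + 48·x^2 + 64·x^3)·Dx^4  (order 4).
h: a_k = 0, 1, -8, 131/6, -64, 8191/40, -2048/3, 3932161/1680, -8192, 3523215359/120960, …
ICs: h(0) = 0, h′(0) = 1, h′′(0) = -16, h′′′(0) = 131.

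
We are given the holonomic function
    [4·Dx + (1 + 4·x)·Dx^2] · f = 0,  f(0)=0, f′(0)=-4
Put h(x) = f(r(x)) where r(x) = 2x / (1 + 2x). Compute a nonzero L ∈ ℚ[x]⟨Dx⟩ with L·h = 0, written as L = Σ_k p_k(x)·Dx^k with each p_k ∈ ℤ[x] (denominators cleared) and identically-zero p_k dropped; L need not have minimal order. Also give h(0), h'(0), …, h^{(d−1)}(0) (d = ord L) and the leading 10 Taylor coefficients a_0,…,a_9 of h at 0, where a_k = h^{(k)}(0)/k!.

f: a_k = 0, -4, 8, -64/3, 64, -1024/5, 2048/3, -16384/7, 8192, -262144/9, …
Substitute x→r, Dx→(1/r')Dx; clear ⇒ L₀.
L = (12 + 40·x)·Dx + (1 + 12·x + 20·x^2)·Dx^2  (order 2).
h: a_k = 0, -8, 48, -992/3, 2496, -99968/5, 166656, -9999872/7, 12499968, -999999488/9, …
ICs: h(0) = 0, h′(0) = -8.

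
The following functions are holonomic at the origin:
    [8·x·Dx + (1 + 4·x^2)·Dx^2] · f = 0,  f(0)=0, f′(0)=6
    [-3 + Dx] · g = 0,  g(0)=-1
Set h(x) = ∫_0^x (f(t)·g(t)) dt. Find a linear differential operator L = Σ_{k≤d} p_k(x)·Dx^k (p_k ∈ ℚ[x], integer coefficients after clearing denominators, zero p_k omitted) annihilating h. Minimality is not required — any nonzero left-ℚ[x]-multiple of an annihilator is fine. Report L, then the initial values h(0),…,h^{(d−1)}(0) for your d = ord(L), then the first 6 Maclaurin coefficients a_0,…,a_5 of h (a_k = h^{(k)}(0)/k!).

L = (9 - 24·x + 36·x^2)·Dx + (-6 + 8·x - 24·x^2)·Dx^2 + (1 + 4·x^2)·Dx^3  (order 3).
h: a_k = 0, 0, -3, -6, -19/4, -3/5, …
ICs: h(0) = 0, h′(0) = 0, h′′(0) = -6.

f: a_k = 0, 6, 0, -8, 0, 96/5, …
g: a_k = -1, -3, -9/2, -9/2, -27/8, -81/40, …
Product ⇒ symmetric product L₀, ord ≤ 2.
Integrate: L := L₀·Dx.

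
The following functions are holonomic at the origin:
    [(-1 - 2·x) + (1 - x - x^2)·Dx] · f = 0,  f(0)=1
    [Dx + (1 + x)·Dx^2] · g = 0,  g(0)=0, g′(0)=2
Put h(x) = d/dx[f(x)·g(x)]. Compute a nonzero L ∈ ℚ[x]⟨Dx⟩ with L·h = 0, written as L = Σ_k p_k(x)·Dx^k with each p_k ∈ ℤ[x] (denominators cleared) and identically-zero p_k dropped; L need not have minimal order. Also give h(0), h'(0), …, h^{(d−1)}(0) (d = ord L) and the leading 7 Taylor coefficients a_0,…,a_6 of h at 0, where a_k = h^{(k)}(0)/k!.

f: a_k = 1, 1, 2, 3, 5, 8, 13, …
g: a_k = 0, 2, -1, 2/3, -1/2, 2/5, -1/3, …
Product ⇒ symmetric product L₀, ord ≤ 2.
Differentiate: ansatz ord ≤ ord L₀ ⇒ L.
L = (26 + 54·x + 36·x^2) + (7 + 37·x + 60·x^2 + 28·x^3)·Dx + (-3 - 4·x + 6·x^2 + 11·x^3 + 4·x^4)·Dx^2  (order 2).
h: a_k = 2, 2, 11, 50/3, 247/6, 362/5, 1441/10, …
ICs: h(0) = 2, h′(0) = 2.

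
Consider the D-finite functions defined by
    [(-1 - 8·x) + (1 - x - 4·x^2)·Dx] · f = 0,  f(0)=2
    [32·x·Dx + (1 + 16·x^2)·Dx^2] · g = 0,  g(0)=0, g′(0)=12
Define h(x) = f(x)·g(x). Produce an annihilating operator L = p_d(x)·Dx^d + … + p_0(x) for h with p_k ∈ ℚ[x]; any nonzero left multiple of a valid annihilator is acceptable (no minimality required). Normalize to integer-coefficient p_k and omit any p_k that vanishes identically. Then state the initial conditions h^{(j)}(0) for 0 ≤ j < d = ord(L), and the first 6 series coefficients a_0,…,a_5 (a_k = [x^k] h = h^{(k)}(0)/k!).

L = (8 + 32·x + 384·x^2) + (2 - 16·x + 64·x^2 + 384·x^3)·Dx + (-1 + x - 12·x^2 + 16·x^3 + 64·x^4)·Dx^2  (order 2).
h: a_k = 0, 24, 24, -8, 88, 6424/5, …
ICs: h(0) = 0, h′(0) = 24.

f: a_k = 2, 2, 10, 18, 58, 130, …
g: a_k = 0, 12, 0, -64, 0, 3072/5, …
Product ⇒ symmetric product L₀, ord ≤ 2.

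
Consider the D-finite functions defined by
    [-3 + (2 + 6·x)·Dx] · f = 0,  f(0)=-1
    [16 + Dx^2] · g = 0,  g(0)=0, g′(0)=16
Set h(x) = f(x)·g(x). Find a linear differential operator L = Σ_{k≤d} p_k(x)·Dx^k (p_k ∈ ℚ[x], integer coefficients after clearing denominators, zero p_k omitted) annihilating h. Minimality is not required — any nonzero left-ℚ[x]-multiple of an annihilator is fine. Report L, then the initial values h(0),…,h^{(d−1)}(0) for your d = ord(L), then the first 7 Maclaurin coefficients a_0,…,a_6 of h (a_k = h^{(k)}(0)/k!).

L = (91 + 384·x + 576·x^2) + (-12 - 36·x)·Dx + (4 + 24·x + 36·x^2)·Dx^2  (order 2).
h: a_k = 0, -16, -24, 182/3, 37, -3781/120, -6841/80, …
ICs: h(0) = 0, h′(0) = -16.

f: a_k = -1, -3/2, 9/8, -27/16, 405/128, -1701/256, 15309/1024, …
g: a_k = 0, 16, 0, -128/3, 0, 512/15, 0, …
Sym-product of L_f,L_g gives L₀ (≤ ord 2).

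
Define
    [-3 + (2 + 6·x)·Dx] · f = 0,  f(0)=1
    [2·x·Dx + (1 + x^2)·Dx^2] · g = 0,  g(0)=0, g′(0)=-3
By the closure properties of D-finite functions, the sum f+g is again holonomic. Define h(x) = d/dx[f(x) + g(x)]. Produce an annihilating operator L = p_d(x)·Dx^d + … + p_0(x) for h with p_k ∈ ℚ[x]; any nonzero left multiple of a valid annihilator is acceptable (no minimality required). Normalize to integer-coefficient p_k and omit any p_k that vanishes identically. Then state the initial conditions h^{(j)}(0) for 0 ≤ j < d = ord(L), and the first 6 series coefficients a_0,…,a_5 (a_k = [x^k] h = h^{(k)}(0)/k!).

f: a_k = 1, 3/2, -9/8, 27/16, -405/128, 1701/256, …
g: a_k = 0, -3, 0, 1, 0, -3/5, …
Sum ⇒ L₀ = lclm(L_f,L_g) in ℚ(x)⟨Dx⟩.
Differentiate: ansatz ord ≤ ord L₀ ⇒ L.
L = (-12 - 90·x + 36·x^2 + 54·x^3) + (-35 - 48·x - 102·x^2 + 144·x^3 + 189·x^4)·Dx + (-6 - 10·x + 36·x^2 + 44·x^3 + 42·x^4 + 54·x^5)·Dx^2  (order 2).
h: a_k = -3/2, -9/4, 129/16, -405/32, 7737/256, -45927/512, …
ICs: h(0) = -3/2, h′(0) = -9/4.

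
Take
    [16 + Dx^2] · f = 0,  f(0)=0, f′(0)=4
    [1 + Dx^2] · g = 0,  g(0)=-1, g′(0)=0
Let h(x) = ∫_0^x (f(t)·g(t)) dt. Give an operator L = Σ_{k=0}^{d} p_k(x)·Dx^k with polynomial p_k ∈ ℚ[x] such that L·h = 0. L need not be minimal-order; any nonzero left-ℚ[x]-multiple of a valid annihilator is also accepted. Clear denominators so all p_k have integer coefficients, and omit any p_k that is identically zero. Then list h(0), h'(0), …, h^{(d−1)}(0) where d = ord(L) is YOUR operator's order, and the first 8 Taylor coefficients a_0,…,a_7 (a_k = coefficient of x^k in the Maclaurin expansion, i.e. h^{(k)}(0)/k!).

L = 225·Dx + 34·Dx^3 + Dx^5  (order 5).
h: a_k = 0, 0, -2, 0, 19/6, 0, -421/180, 0, …
ICs: h(0) = 0, h′(0) = 0, h′′(0) = -4, h′′′(0) = 0, h′′′′(0) = 76.

f: a_k = 0, 4, 0, -32/3, 0, 128/15, 0, -1024/315, …
g: a_k = -1, 0, 1/2, 0, -1/24, 0, 1/720, 0, …
L₀ := L_f ⊗_s L_g (sym. prod.), ord ≤ 4.
∫: right-multiply L₀ by Dx.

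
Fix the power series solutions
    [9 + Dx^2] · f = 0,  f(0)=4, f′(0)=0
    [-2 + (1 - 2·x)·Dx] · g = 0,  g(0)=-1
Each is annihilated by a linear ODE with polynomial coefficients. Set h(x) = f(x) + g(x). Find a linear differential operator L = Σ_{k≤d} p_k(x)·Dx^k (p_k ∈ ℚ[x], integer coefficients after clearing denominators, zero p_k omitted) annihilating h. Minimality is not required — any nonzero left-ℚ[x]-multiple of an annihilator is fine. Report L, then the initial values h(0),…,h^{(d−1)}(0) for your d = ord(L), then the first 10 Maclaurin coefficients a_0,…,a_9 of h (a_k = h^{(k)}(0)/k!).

L = (-594 + 648·x - 648·x^2) + (153 - 630·x + 972·x^2 - 648·x^3)·Dx + (-66 + 72·x - 72·x^2)·Dx^2 + (17 - 70·x + 108·x^2 - 72·x^3)·Dx^3  (order 3).
h: a_k = 3, -2, -22, -8, -5/2, -32, -1361/20, -128, -285991/1120, -512, …
ICs: h(0) = 3, h′(0) = -2, h′′(0) = -44.

f: a_k = 4, 0, -18, 0, 27/2, 0, -81/20, 0, 729/1120, 0, …
g: a_k = -1, -2, -4, -8, -16, -32, -64, -128, -256, -512, …
h₀=f+g: left-lcm gives L₀, ord ≤ 3.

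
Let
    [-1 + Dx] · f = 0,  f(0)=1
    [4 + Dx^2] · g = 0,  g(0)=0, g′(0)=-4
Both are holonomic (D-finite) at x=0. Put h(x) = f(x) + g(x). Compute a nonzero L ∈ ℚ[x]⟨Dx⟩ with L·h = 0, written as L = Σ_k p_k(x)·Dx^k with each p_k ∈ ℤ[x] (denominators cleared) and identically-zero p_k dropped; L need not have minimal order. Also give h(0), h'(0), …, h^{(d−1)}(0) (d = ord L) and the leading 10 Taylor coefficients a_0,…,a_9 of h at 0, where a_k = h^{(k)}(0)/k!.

L = -4 + 4·Dx - Dx^2 + Dx^3  (order 3).
h: a_k = 1, -3, 1/2, 17/6, 1/24, -21/40, 1/720, 257/5040, 1/40320, -341/120960, …
ICs: h(0) = 1, h′(0) = -3, h′′(0) = 1.

f: a_k = 1, 1, 1/2, 1/6, 1/24, 1/120, 1/720, 1/5040, 1/40320, 1/362880, …
g: a_k = 0, -4, 0, 8/3, 0, -8/15, 0, 16/315, 0, -8/2835, …
h₀=f+g: left-lcm gives L₀, ord ≤ 3.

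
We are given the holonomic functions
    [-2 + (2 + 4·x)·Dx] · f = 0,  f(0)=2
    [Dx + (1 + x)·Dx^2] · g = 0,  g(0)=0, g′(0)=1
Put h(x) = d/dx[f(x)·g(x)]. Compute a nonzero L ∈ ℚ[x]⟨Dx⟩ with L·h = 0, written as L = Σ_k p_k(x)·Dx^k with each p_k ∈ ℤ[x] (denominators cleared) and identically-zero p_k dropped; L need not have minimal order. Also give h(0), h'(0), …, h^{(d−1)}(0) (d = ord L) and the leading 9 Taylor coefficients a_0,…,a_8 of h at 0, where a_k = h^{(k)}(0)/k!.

f: a_k = 2, 2, -1, 1, -5/4, 7/4, -21/8, 33/8, -429/64, …
g: a_k = 0, 1, -1/2, 1/3, -1/4, 1/5, -1/6, 1/7, -1/8, …
h₀=f·g: eliminate ⇒ L₀, order ≤ 1·2.
h₀' ⇒ L via d/dx closure of L₀.
L = (1 + 4·x + x^2) + (7 + 27·x + 30·x^2 + 8·x^3)·Dx + (2 + 11·x + 21·x^2 + 16·x^3 + 4·x^4)·Dx^2  (order 2).
h: a_k = 2, 2, -4, 20/3, -131/12, 363/20, -309/10, 1886/35, -43003/448, …
ICs: h(0) = 2, h′(0) = 2.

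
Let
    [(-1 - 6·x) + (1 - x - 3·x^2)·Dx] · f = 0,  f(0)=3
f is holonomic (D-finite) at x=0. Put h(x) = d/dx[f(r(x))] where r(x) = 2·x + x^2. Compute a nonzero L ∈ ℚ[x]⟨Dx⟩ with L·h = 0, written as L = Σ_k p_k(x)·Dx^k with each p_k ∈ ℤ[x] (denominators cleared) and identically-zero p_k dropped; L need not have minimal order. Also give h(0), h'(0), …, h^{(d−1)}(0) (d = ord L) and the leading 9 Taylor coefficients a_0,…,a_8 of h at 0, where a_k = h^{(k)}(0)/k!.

f: a_k = 3, 3, 12, 21, 57, 120, 291, 651, 1524, …
f∘r: x↦r, Dx↦Dx/r' in L_f ⇒ L₀.
Derive L from L₀ (diff closure).
L = (17 + 114·x + 597·x^2 + 1260·x^3 + 1215·x^4 + 540·x^5 + 90·x^6) + (-1 - 11·x + 21·x^2 + 211·x^3 + 405·x^4 + 333·x^5 + 126·x^6 + 18·x^7)·Dx  (order 1).
h: a_k = 6, 102, 648, 4704, 28950, 177678, 1044792, 6051912, 34434288, …
ICs: h(0) = 6.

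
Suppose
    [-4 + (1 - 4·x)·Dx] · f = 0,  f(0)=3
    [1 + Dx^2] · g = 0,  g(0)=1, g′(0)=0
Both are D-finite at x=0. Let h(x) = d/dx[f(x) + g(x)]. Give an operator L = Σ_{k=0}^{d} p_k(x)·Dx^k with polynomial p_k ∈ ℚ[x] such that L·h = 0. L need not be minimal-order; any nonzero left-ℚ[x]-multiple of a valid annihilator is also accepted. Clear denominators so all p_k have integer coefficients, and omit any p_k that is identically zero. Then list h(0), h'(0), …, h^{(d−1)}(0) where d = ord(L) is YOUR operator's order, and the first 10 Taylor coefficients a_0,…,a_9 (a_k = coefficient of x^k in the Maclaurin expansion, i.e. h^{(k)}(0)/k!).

f: a_k = 3, 12, 48, 192, 768, 3072, 12288, 49152, 196608, 786432, …
g: a_k = 1, 0, -1/2, 0, 1/24, 0, -1/720, 0, 1/40320, 0, …
h₀=f+g: left-lcm gives L₀, ord ≤ 3.
h₀' ⇒ L via d/dx closure of L₀.
L = (1544 - 64·x + 128·x^2) + (-97 + 396·x - 48·x^2 + 64·x^3)·Dx + (1544 - 64·x + 128·x^2)·Dx^2 + (-97 + 396·x - 48·x^2 + 64·x^3)·Dx^3  (order 3).
h: a_k = 12, 95, 576, 18433/6, 15360, 8847359/120, 344064, 7927234561/5040, 7077888, 11415217766399/362880, …
ICs: h(0) = 12, h′(0) = 95, h′′(0) = 1152.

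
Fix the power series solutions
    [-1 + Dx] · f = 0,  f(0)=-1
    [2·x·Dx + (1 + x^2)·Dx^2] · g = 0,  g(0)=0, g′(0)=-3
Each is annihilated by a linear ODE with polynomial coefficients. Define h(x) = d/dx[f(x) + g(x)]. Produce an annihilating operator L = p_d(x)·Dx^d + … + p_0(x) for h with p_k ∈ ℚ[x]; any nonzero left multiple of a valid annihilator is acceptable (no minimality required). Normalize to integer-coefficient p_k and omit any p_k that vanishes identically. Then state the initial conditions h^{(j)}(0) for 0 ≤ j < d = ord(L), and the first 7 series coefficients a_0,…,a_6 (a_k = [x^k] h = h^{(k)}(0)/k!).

f: a_k = -1, -1, -1/2, -1/6, -1/24, -1/120, -1/720, …
g: a_k = 0, -3, 0, 1, 0, -3/5, 0, …
f+g: L₀ = lclm(L_f,L_g), ord ≤ 1+2.
Derive L from L₀ (diff closure).
L = (2 - 4·x - 2·x^2) + (-3 + 3·x + x^2 - x^3)·Dx + (1 + x + x^2 + x^3)·Dx^2  (order 2).
h: a_k = -4, -1, 5/2, -1/6, -73/24, -1/120, 2159/720, …
ICs: h(0) = -4, h′(0) = -1.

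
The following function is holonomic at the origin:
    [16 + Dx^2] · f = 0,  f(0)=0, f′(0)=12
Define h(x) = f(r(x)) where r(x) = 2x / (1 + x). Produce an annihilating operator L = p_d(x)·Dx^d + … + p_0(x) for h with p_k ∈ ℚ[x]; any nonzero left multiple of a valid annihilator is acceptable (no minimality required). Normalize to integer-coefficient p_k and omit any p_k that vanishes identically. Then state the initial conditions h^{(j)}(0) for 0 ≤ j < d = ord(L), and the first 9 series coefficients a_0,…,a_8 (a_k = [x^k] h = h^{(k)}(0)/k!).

f: a_k = 0, 12, 0, -32, 0, 128/5, 0, -1024/105, 0, …
L₀ from L_f via x↦r, Dx↦r'^{-1}Dx.
L = 64 + (2 + 6·x + 6·x^2 + 2·x^3)·Dx + (1 + 4·x + 6·x^2 + 4·x^3 + x^4)·Dx^2  (order 2).
h: a_k = 0, 24, -24, -232, 744, -3464/5, -1560, 758488/105, -218728/15, …
ICs: h(0) = 0, h′(0) = 24.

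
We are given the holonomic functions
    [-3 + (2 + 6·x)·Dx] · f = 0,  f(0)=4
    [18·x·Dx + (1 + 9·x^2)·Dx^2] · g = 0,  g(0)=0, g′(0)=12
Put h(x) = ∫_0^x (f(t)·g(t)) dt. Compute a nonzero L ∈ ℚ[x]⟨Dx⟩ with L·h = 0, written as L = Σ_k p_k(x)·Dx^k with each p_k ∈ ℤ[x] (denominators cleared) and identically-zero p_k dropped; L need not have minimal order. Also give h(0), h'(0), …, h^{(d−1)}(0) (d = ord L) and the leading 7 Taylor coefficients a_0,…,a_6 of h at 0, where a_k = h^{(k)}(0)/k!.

L = (27 - 108·x - 81·x^2)·Dx + (-12 + 36·x + 324·x^2 + 324·x^3)·Dx^2 + (4 + 24·x + 72·x^2 + 216·x^3 + 324·x^4)·Dx^3  (order 3).
h: a_k = 0, 0, 24, 24, -99/2, -27, 10503/80, …
ICs: h(0) = 0, h′(0) = 0, h′′(0) = 48.

f: a_k = 4, 6, -9/2, 27/4, -405/32, 1701/64, -15309/256, …
g: a_k = 0, 12, 0, -36, 0, 972/5, 0, …
f·g: L₀ = L_f ⊗_s L_g, ord ≤ 1·2.
h=∫₀ˣh₀: take L = L₀·Dx.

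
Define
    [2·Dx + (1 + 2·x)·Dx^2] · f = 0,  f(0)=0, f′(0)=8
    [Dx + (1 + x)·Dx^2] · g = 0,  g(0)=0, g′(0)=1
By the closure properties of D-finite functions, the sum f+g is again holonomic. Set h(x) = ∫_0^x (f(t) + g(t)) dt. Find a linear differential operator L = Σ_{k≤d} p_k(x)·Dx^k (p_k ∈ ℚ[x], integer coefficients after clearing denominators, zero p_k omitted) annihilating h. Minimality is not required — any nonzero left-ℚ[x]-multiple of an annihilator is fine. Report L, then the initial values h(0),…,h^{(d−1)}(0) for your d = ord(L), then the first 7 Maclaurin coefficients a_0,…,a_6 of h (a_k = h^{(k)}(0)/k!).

L = 4·Dx^2 + (6 + 8·x)·Dx^3 + (1 + 3·x + 2·x^2)·Dx^4  (order 4).
h: a_k = 0, 0, 9/2, -17/6, 11/4, -13/4, 43/10, …
ICs: h(0) = 0, h′(0) = 0, h′′(0) = 9, h′′′(0) = -17.

f: a_k = 0, 8, -8, 32/3, -16, 128/5, -128/3, …
g: a_k = 0, 1, -1/2, 1/3, -1/4, 1/5, -1/6, …
Sum ⇒ L₀ = lclm(L_f,L_g) in ℚ(x)⟨Dx⟩.
h=∫h₀ ⇒ L = L₀·Dx.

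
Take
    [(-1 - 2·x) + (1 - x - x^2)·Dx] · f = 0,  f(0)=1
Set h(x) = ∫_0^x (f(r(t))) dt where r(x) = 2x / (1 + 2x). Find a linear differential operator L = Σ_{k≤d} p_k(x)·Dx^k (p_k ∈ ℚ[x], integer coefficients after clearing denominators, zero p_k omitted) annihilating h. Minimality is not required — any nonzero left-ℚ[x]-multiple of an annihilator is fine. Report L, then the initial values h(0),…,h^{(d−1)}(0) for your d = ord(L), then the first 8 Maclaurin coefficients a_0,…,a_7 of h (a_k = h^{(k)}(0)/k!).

L = (2 + 12·x)·Dx + (-1 - 4·x + 8·x^3)·Dx^2  (order 2).
h: a_k = 0, 1, 1, 4/3, 0, 16/5, -16/3, 128/7, …
ICs: h(0) = 0, h′(0) = 1.

f: a_k = 1, 1, 2, 3, 5, 8, 13, 21, …
Substitute x→r, Dx→(1/r')Dx; clear ⇒ L₀.
h=∫h₀ ⇒ L = L₀·Dx.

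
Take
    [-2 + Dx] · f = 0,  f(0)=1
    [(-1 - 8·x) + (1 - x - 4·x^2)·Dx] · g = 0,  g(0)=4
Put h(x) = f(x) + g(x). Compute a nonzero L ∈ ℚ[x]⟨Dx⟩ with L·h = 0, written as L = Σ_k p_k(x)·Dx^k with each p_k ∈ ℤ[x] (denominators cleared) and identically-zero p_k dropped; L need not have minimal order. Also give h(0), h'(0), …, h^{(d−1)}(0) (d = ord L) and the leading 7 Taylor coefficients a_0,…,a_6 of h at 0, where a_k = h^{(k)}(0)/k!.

f: a_k = 1, 2, 2, 4/3, 2/3, 4/15, 4/45, …
g: a_k = 4, 4, 20, 36, 116, 260, 724, …
f+g: L₀ = lclm(L_f,L_g), ord ≤ 1+1.
L = (16 + 20·x + 240·x^2 + 128·x^3) + (-6 - 32·x - 124·x^2 + 32·x^3 + 64·x^4)·Dx + (-1 + 11·x + 2·x^2 - 48·x^3 - 32·x^4)·Dx^2  (order 2).
h: a_k = 5, 6, 22, 112/3, 350/3, 3904/15, 32584/45, …
ICs: h(0) = 5, h′(0) = 6.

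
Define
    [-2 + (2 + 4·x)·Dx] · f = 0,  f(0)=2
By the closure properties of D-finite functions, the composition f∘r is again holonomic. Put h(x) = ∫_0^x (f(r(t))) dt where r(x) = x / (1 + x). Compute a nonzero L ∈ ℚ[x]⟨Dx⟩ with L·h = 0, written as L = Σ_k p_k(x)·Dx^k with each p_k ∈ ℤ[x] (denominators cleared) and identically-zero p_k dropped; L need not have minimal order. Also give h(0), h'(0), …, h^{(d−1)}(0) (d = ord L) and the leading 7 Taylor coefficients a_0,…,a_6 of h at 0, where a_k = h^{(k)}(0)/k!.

L = -Dx + (1 + 4·x + 3·x^2)·Dx^2  (order 2).
h: a_k = 0, 2, 1, -1, 5/4, -37/20, 25/8, …
ICs: h(0) = 0, h′(0) = 2.

f: a_k = 2, 2, -1, 1, -5/4, 7/4, -21/8, …
f∘r: x↦r, Dx↦Dx/r' in L_f ⇒ L₀.
Integrate: L := L₀·Dx.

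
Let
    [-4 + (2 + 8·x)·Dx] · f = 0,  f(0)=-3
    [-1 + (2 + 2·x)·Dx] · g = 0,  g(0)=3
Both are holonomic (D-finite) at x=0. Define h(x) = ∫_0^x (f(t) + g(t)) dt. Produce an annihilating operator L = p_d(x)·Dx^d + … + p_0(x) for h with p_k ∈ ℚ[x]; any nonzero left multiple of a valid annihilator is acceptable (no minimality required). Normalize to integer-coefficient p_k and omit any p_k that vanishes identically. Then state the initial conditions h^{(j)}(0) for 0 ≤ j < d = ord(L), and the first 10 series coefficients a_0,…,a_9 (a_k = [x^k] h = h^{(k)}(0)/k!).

L = -2·Dx + (5 + 8·x)·Dx^2 + (2 + 10·x + 8·x^2)·Dx^3  (order 3).
h: a_k = 0, 0, -9/4, 15/8, -189/64, 765/128, -7161/512, 36855/1024, -1621917/16384, 9371505/32768, …
ICs: h(0) = 0, h′(0) = 0, h′′(0) = -9/2.

f: a_k = -3, -6, 6, -12, 30, -84, 252, -792, 2574, -8580, …
g: a_k = 3, 3/2, -3/8, 3/16, -15/128, 21/256, -63/1024, 99/2048, -1287/32768, 2145/65536, …
L₀ := lclm(L_f,L_g); ord L₀ ≤ 1+1.
∫: right-multiply L₀ by Dx.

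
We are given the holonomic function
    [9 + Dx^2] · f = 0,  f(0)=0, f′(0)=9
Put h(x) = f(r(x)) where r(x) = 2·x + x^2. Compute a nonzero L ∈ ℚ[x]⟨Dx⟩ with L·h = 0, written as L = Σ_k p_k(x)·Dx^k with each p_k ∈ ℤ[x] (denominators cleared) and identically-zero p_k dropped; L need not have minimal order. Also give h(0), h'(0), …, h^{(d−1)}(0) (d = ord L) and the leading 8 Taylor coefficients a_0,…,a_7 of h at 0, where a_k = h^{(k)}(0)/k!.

L = (36 + 108·x + 108·x^2 + 36·x^3) - Dx + (1 + x)·Dx^2  (order 2).
h: a_k = 0, 18, 9, -108, -162, 567/5, 945/2, 11178/35, …
ICs: h(0) = 0, h′(0) = 18.

f: a_k = 0, 9, 0, -27/2, 0, 243/40, 0, -729/560, …
L₀ from L_f via x↦r, Dx↦r'^{-1}Dx.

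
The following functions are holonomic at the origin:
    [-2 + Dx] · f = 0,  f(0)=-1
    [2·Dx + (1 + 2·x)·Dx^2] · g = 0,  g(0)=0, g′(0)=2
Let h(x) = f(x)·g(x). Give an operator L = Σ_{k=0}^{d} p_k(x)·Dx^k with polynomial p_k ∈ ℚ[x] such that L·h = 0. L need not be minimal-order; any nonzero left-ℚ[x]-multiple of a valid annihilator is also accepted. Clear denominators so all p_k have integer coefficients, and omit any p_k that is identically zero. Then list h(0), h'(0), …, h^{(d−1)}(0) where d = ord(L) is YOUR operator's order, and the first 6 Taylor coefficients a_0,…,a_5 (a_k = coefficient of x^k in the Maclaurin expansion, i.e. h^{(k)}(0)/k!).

f: a_k = -1, -2, -2, -4/3, -2/3, -4/15, …
g: a_k = 0, 2, -2, 8/3, -4, 32/5, …
h₀=f·g: eliminate ⇒ L₀, order ≤ 1·2.
L = 8·x + (-2 - 8·x)·Dx + (1 + 2·x)·Dx^2  (order 2).
h: a_k = 0, -2, -2, -8/3, 0, -12/5, …
ICs: h(0) = 0, h′(0) = -2.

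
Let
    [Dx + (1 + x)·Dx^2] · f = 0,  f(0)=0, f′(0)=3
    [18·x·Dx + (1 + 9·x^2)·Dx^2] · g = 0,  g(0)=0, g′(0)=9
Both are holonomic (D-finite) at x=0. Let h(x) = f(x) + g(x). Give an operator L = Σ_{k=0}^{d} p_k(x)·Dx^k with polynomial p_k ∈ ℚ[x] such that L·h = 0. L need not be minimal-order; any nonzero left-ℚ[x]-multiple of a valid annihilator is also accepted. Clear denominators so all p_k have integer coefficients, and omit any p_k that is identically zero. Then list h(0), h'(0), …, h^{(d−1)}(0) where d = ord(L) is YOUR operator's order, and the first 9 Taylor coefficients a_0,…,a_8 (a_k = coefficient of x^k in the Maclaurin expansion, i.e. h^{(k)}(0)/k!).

f: a_k = 0, 3, -3/2, 1, -3/4, 3/5, -1/2, 3/7, -3/8, …
g: a_k = 0, 9, 0, -27, 0, 729/5, 0, -6561/7, 0, …
Weyl lclm of L_f,L_g ⇒ L₀ (ord ≤ 4).
L = (-18 - 54·x + 486·x^2 + 162·x^3)·Dx + (-20 - 36·x + 432·x^2 + 972·x^3 + 324·x^4)·Dx^2 + (-1 + 17·x + 18·x^2 + 162·x^3 + 243·x^4 + 81·x^5)·Dx^3  (order 3).
h: a_k = 0, 12, -3/2, -26, -3/4, 732/5, -1/2, -6558/7, -3/8, …
ICs: h(0) = 0, h′(0) = 12, h′′(0) = -3.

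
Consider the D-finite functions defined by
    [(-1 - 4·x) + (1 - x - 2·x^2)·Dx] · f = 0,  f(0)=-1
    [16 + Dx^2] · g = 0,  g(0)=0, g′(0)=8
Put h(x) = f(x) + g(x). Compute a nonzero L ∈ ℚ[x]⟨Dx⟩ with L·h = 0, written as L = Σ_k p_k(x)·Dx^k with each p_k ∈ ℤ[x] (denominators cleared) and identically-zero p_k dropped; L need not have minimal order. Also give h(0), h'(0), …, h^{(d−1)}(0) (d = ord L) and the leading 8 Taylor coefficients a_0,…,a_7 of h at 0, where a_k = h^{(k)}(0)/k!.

f: a_k = -1, -1, -3, -5, -11, -21, -43, -85, …
g: a_k = 0, 8, 0, -64/3, 0, 256/15, 0, -2048/315, …
f+g: L₀ = lclm(L_f,L_g), ord ≤ 1+2.
L = (368 + 1408·x - 256·x^2 + 512·x^3 + 2560·x^4 + 2048·x^5) + (-176 + 336·x + 384·x^2 - 1024·x^3 - 384·x^4 + 1536·x^5 + 1024·x^6)·Dx + (23 + 88·x - 16·x^2 + 32·x^3 + 160·x^4 + 128·x^5)·Dx^2 + (-11 + 21·x + 24·x^2 - 64·x^3 - 24·x^4 + 96·x^5 + 64·x^6)·Dx^3  (order 3).
h: a_k = -1, 7, -3, -79/3, -11, -59/15, -43, -28823/315, …
ICs: h(0) = -1, h′(0) = 7, h′′(0) = -6.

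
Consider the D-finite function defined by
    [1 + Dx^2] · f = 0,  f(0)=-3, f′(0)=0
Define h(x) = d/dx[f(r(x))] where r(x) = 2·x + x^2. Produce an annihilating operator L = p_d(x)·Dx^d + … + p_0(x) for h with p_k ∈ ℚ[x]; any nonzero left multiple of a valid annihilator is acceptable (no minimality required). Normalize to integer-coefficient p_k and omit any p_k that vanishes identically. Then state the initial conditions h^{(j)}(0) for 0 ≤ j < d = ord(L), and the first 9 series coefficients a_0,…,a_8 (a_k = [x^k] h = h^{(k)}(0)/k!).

L = (7 + 16·x + 24·x^2 + 16·x^3 + 4·x^4) + (-3 - 3·x)·Dx + (1 + 2·x + x^2)·Dx^2  (order 2).
h: a_k = 0, 12, 18, -2, -20, -82/5, -7/5, 719/105, 186/35, …
ICs: h(0) = 0, h′(0) = 12.

f: a_k = -3, 0, 3/2, 0, -1/8, 0, 1/240, 0, -1/13440, …
Substitute x→r, Dx→(1/r')Dx; clear ⇒ L₀.
h=h₀': d/dx-closure on L₀ ⇒ L.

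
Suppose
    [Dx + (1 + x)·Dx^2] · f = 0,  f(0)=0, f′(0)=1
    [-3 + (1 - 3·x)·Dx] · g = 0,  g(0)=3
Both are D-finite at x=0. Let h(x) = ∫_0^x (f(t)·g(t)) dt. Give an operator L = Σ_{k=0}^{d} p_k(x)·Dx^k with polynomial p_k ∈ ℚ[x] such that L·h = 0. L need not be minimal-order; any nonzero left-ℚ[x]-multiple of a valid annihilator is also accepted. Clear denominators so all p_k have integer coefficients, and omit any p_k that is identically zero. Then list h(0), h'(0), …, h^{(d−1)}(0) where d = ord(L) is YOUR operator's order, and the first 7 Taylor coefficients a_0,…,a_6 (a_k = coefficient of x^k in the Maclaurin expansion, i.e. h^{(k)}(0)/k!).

L = 3·Dx + (5 + 9·x)·Dx^2 + (-1 + 2·x + 3·x^2)·Dx^3  (order 3).
h: a_k = 0, 0, 3/2, 5/2, 47/8, 279/20, 1399/40, …
ICs: h(0) = 0, h′(0) = 0, h′′(0) = 3.

f: a_k = 0, 1, -1/2, 1/3, -1/4, 1/5, -1/6, …
g: a_k = 3, 9, 27, 81, 243, 729, 2187, …
Sym-product of L_f,L_g gives L₀ (≤ ord 2).
h=∫h₀ ⇒ L = L₀·Dx.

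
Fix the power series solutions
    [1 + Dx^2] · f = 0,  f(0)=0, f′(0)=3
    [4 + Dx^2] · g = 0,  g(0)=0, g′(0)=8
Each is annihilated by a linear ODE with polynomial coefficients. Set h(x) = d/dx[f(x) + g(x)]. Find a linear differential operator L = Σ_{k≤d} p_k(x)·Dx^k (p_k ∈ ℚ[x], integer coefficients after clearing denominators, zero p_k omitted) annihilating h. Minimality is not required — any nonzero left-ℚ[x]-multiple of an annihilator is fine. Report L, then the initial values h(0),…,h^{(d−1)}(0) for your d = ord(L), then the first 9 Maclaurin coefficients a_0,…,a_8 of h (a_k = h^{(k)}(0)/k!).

L = 4 + 5·Dx^2 + Dx^4  (order 4).
h: a_k = 11, 0, -35/2, 0, 131/24, 0, -103/144, 0, 293/5760, …
ICs: h(0) = 11, h′(0) = 0, h′′(0) = -35, h′′′(0) = 0.

f: a_k = 0, 3, 0, -1/2, 0, 1/40, 0, -1/1680, 0, …
g: a_k = 0, 8, 0, -16/3, 0, 16/15, 0, -32/315, 0, …
L₀ := lclm(L_f,L_g); ord L₀ ≤ 2+2.
h=h₀': d/dx-closure on L₀ ⇒ L.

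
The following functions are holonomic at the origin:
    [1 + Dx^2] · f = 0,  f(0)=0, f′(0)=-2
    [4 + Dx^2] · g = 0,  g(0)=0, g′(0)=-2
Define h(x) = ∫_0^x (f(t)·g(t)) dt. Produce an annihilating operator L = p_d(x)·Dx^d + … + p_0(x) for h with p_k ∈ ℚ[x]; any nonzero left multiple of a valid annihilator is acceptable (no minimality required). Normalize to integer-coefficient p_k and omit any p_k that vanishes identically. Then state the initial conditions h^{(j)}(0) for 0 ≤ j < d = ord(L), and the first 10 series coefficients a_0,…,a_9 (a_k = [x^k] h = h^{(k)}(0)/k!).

L = 9·Dx + 10·Dx^3 + Dx^5  (order 5).
h: a_k = 0, 0, 0, 4/3, 0, -2/3, 0, 13/90, 0, -41/2268, …
ICs: h(0) = 0, h′(0) = 0, h′′(0) = 0, h′′′(0) = 8, h′′′′(0) = 0.

f: a_k = 0, -2, 0, 1/3, 0, -1/60, 0, 1/2520, 0, -1/181440, …
g: a_k = 0, -2, 0, 4/3, 0, -4/15, 0, 8/315, 0, -4/2835, …
h₀=f·g: eliminate ⇒ L₀, order ≤ 2·2.
∫: right-multiply L₀ by Dx.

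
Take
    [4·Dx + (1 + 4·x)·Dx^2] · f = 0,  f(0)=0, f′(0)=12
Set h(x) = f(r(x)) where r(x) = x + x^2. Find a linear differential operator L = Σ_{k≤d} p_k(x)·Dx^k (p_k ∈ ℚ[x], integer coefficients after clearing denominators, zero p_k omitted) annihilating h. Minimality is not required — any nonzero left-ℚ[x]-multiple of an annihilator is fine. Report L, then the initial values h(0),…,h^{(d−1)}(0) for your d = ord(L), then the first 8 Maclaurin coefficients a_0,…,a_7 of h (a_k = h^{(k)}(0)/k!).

f: a_k = 0, 12, -24, 64, -192, 3072/5, -2048, 49152/7, …
f∘r: x↦r, Dx↦Dx/r' in L_f ⇒ L₀.
L = 2·Dx + (1 + 2·x)·Dx^2  (order 2).
h: a_k = 0, 12, -12, 16, -24, 192/5, -64, 768/7, …
ICs: h(0) = 0, h′(0) = 12.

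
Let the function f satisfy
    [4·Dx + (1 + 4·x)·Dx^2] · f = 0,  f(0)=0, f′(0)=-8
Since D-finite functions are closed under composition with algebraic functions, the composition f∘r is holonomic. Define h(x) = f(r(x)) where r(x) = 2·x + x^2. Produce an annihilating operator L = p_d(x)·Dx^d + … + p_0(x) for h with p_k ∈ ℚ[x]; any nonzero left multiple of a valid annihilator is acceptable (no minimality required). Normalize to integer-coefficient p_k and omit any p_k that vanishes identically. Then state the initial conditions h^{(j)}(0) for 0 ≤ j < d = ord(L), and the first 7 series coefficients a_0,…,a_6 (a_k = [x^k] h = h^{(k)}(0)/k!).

f: a_k = 0, -8, 16, -128/3, 128, -2048/5, 4096/3, …
f∘r: x↦r, Dx↦Dx/r' in L_f ⇒ L₀.
L = (7 + 8·x + 4·x^2)·Dx + (1 + 9·x + 12·x^2 + 4·x^3)·Dx^2  (order 2).
h: a_k = 0, -16, 56, -832/3, 1552, -46336/5, 172928/3, …
ICs: h(0) = 0, h′(0) = -16.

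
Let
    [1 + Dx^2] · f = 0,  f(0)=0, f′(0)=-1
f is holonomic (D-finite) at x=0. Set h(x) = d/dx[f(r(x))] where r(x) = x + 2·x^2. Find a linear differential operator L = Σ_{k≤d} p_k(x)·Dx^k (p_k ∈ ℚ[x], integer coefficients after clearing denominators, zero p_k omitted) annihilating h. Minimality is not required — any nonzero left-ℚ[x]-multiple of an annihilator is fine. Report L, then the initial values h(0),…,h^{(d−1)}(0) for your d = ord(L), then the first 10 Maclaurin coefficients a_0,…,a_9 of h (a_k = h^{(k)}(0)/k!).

f: a_k = 0, -1, 0, 1/6, 0, -1/120, 0, 1/5040, 0, -1/362880, …
L₀ from L_f via x↦r, Dx↦r'^{-1}Dx.
Differentiate: ansatz ord ≤ ord L₀ ⇒ L.
L = (49 + 16·x + 96·x^2 + 256·x^3 + 256·x^4) + (-12 - 48·x)·Dx + (1 + 8·x + 16·x^2)·Dx^2  (order 2).
h: a_k = -1, -4, 1/2, 4, 239/24, 15/2, -1679/720, -239/45, -235873/40320, -473/224, …
ICs: h(0) = -1, h′(0) = -4.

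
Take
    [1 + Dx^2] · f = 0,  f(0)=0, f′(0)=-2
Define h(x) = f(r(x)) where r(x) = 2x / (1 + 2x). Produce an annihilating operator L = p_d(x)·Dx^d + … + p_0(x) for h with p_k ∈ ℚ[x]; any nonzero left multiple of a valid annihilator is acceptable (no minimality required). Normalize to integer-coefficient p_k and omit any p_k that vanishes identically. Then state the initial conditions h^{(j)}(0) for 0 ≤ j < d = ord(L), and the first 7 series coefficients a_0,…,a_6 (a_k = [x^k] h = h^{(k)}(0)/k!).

f: a_k = 0, -2, 0, 1/3, 0, -1/60, 0, …
Change of var in L_f (x↦r) gives L₀.
L = 4 + (4 + 24·x + 48·x^2 + 32·x^3)·Dx + (1 + 8·x + 24·x^2 + 32·x^3 + 16·x^4)·Dx^2  (order 2).
h: a_k = 0, -4, 8, -40/3, 16, -8/15, -80, …
ICs: h(0) = 0, h′(0) = -4.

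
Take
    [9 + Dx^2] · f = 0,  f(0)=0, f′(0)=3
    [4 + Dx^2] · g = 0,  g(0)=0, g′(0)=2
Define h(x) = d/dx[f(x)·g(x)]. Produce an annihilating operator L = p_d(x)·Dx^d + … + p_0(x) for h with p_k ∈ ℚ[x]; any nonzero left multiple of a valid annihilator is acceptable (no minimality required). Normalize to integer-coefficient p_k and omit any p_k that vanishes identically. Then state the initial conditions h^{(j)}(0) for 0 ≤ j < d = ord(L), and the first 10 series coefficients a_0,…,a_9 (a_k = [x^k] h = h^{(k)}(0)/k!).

L = 25 + 26·Dx^2 + Dx^4  (order 4).
h: a_k = 0, 12, 0, -52, 0, 651/10, 0, -4069/105, 0, 406901/30240, …
ICs: h(0) = 0, h′(0) = 12, h′′(0) = 0, h′′′(0) = -312.

f: a_k = 0, 3, 0, -9/2, 0, 81/40, 0, -243/560, 0, 243/4480, …
g: a_k = 0, 2, 0, -4/3, 0, 4/15, 0, -8/315, 0, 4/2835, …
h₀=f·g: eliminate ⇒ L₀, order ≤ 2·2.
h=h₀': d/dx-closure on L₀ ⇒ L.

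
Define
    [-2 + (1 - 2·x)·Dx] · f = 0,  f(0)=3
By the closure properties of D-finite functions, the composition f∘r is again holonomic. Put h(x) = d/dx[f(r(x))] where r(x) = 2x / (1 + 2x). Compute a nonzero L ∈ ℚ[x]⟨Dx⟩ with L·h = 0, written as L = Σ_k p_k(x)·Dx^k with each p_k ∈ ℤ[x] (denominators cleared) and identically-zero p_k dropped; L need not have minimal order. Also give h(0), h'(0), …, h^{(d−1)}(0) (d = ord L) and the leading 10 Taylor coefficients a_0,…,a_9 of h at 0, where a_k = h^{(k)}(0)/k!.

f: a_k = 3, 6, 12, 24, 48, 96, 192, 384, 768, 1536, …
Change of var in L_f (x↦r) gives L₀.
h₀' ⇒ L via d/dx closure of L₀.
L = 4 + (-1 + 2·x)·Dx  (order 1).
h: a_k = 12, 48, 144, 384, 960, 2304, 5376, 12288, 27648, 61440, …
ICs: h(0) = 12.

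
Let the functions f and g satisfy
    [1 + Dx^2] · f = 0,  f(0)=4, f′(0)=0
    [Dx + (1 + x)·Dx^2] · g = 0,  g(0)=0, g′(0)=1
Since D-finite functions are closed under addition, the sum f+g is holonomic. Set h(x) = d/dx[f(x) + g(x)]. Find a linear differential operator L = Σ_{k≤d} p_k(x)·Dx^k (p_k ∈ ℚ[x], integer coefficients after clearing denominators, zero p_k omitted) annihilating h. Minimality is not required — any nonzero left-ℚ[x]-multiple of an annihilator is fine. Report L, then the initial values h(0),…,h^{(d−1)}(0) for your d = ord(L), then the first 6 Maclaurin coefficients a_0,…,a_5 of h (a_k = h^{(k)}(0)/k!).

L = (7 + 2·x + x^2) + (3 + 5·x + 3·x^2 + x^3)·Dx + (7 + 2·x + x^2)·Dx^2 + (3 + 5·x + 3·x^2 + x^3)·Dx^3  (order 3).
h: a_k = 1, -5, 1, -1/3, 1, -31/30, …
ICs: h(0) = 1, h′(0) = -5, h′′(0) = 2.

f: a_k = 4, 0, -2, 0, 1/6, 0, …
g: a_k = 0, 1, -1/2, 1/3, -1/4, 1/5, …
h₀=f+g: left-lcm gives L₀, ord ≤ 4.
Differentiate: ansatz ord ≤ ord L₀ ⇒ L.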